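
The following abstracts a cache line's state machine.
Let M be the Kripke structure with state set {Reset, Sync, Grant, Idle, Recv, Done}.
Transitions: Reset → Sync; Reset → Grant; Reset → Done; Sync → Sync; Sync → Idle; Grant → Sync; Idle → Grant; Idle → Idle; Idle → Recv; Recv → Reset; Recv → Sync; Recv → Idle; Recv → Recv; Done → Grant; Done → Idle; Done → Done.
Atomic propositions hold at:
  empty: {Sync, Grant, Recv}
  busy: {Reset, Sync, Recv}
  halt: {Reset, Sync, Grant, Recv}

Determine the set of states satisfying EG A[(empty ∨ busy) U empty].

Sat(empty ∨ busy) = {Reset, Sync, Grant, Recv}
A[(empty ∨ busy) U empty]: least fixpoint, start Z0 = Sat(empty) = {Sync, Grant, Recv}, add states in Sat(empty ∨ busy) with every successor in Z. Already a fixed point.
Sat(A[(empty ∨ busy) U empty]) = {Sync, Grant, Recv}
EG A[(empty ∨ busy) U empty]: greatest fixpoint, start Z0 = {Sync, Grant, Recv}, keep only states in Sat with some successor in Z. Already a fixed point.
Sat(EG A[(empty ∨ busy) U empty]) = {Sync, Grant, Recv}

{Sync, Grant, Recv}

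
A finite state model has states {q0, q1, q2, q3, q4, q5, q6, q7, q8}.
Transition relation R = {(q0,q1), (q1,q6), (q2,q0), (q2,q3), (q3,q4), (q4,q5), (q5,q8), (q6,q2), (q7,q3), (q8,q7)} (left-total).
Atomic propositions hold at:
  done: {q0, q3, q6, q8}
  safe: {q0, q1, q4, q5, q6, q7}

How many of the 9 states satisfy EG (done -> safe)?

Sat(done -> safe) = {q0, q1, q2, q4, q5, q6, q7}
EG (done -> safe): greatest fixpoint, start Z0 = {q0, q1, q2, q4, q5, q6, q7}, keep only states in Sat with some successor in Z. Z1 = {q0, q1, q2, q4, q6}; Z2 = {q0, q1, q2, q6}; fixed.
Sat(EG (done -> safe)) = {q0, q1, q2, q6}
|Sat(EG (done -> safe))| = |{q0, q1, q2, q6}| = 4.

4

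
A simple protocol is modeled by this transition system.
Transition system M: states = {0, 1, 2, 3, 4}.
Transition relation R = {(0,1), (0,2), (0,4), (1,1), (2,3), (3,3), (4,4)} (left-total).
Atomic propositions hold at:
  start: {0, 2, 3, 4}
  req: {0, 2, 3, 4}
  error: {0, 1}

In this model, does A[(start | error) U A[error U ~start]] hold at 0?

Sat(start | error) = {0, 1, 2, 3, 4}
Sat(~start) = {1}
A[error U ~start]: least fixpoint, start Z0 = Sat(~start) = {1}, add states in Sat(error) with every successor in Z. Already a fixed point.
Sat(A[error U ~start]) = {1}
A[(start | error) U A[error U ~start]]: least fixpoint, start Z0 = Sat(A[error U ~start]) = {1}, add states in Sat(start | error) with every successor in Z. Already a fixed point.
Sat(A[(start | error) U A[error U ~start]]) = {1}
0 ∉ Sat(A[(start | error) U A[error U ~start]]) = {1}, so the formula does not hold at 0.

No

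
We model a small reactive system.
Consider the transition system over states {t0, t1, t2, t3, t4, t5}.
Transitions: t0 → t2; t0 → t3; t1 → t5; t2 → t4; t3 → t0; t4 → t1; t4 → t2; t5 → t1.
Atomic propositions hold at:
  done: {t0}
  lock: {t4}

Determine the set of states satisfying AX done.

{t3}

Sat(AX done) = {s : every successor in {t0}} = {t3}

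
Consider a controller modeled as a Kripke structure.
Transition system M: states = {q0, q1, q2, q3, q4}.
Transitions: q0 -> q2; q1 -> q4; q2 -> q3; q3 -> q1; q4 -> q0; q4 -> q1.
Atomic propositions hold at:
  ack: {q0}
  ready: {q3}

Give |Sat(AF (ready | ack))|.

Sat(ready | ack) = {q0, q3}
AF (ready | ack): least fixpoint, start Z0 = {q0, q3}, add states with every successor in Z. Z1 = {q0, q2, q3}; fixed.
Sat(AF (ready | ack)) = {q0, q2, q3}
|Sat(AF (ready | ack))| = |{q0, q2, q3}| = 3.

3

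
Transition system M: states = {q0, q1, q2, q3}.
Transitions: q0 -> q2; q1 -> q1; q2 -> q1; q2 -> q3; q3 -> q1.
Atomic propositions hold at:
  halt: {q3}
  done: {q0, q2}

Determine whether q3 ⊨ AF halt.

Yes

AF halt: least fixpoint, start Z0 = {q3}, add states with every successor in Z. Already a fixed point.
Sat(AF halt) = {q3}
q3 ∈ Sat(AF halt) = {q3}, so the formula holds at q3.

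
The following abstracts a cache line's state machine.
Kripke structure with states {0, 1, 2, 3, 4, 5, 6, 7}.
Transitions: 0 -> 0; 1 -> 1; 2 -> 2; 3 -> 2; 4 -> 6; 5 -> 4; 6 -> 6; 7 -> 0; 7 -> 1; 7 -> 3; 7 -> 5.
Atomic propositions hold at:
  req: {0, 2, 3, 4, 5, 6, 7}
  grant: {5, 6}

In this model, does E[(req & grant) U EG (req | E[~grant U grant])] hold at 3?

Yes

Sat(req & grant) = {5, 6}
Sat(~grant) = {0, 1, 2, 3, 4, 7}
E[~grant U grant]: least fixpoint, start Z0 = Sat(grant) = {5, 6}, add states in Sat(~grant) with some successor in Z. Z1 = {4, 5, 6, 7}; fixed.
Sat(E[~grant U grant]) = {4, 5, 6, 7}
Sat(req | E[~grant U grant]) = {0, 2, 3, 4, 5, 6, 7}
EG (req | E[~grant U grant]): greatest fixpoint, start Z0 = {0, 2, 3, 4, 5, 6, 7}, keep only states in Sat with some successor in Z. Already a fixed point.
Sat(EG (req | E[~grant U grant])) = {0, 2, 3, 4, 5, 6, 7}
E[(req & grant) U EG (req | E[~grant U grant])]: least fixpoint, start Z0 = Sat(EG (req | E[~grant U grant])) = {0, 2, 3, 4, 5, 6, 7}, add states in Sat(req & grant) with some successor in Z. Already a fixed point.
Sat(E[(req & grant) U EG (req | E[~grant U grant])]) = {0, 2, 3, 4, 5, 6, 7}
3 ∈ Sat(E[(req & grant) U EG (req | E[~grant U grant])]) = {0, 2, 3, 4, 5, 6, 7}, so the formula holds at 3.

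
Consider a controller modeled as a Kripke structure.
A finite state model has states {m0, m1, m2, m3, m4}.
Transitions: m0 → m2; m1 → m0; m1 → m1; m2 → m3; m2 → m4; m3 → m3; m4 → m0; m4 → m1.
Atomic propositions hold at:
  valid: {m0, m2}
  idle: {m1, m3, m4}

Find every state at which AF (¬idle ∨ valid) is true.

Sat(¬idle) = {m0, m2}
Sat(¬idle ∨ valid) = {m0, m2}
AF (¬idle ∨ valid): least fixpoint, start Z0 = {m0, m2}, add states with every successor in Z. Already a fixed point.
Sat(AF (¬idle ∨ valid)) = {m0, m2}

{m0, m2}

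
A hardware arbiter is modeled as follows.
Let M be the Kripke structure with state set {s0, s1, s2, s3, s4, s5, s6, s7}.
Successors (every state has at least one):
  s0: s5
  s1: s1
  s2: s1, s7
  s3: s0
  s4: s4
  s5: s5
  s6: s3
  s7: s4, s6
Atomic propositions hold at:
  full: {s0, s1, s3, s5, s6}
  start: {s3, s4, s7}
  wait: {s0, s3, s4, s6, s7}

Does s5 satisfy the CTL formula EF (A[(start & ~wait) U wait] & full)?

Sat(~wait) = {s1, s2, s5}
Sat(start & ~wait) = ∅
A[(start & ~wait) U wait]: least fixpoint, start Z0 = Sat(wait) = {s0, s3, s4, s6, s7}, add states in Sat(start & ~wait) with every successor in Z. Already a fixed point.
Sat(A[(start & ~wait) U wait]) = {s0, s3, s4, s6, s7}
Sat(A[(start & ~wait) U wait] & full) = {s0, s3, s6}
EF (A[(start & ~wait) U wait] & full): least fixpoint, start Z0 = {s0, s3, s6}, add states with some successor in Z. Z1 = {s0, s3, s6, s7}; Z2 = {s0, s2, s3, s6, s7}; fixed.
Sat(EF (A[(start & ~wait) U wait] & full)) = {s0, s2, s3, s6, s7}
s5 ∉ Sat(EF (A[(start & ~wait) U wait] & full)) = {s0, s2, s3, s6, s7}, so the formula does not hold at s5.

No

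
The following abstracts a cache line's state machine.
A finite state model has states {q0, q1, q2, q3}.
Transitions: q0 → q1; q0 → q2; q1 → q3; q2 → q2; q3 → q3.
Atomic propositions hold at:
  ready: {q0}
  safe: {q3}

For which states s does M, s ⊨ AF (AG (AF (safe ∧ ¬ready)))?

Sat(¬ready) = {q1, q2, q3}
Sat(safe ∧ ¬ready) = {q3}
AF (safe ∧ ¬ready): least fixpoint, start Z0 = {q3}, add states with every successor in Z. Z1 = {q1, q3}; fixed.
Sat(AF (safe ∧ ¬ready)) = {q1, q3}
AG (AF (safe ∧ ¬ready)): greatest fixpoint, start Z0 = {q1, q3}, keep only states in Sat with every successor in Z. Already a fixed point.
Sat(AG (AF (safe ∧ ¬ready))) = {q1, q3}
AF (AG (AF (safe ∧ ¬ready))): least fixpoint, start Z0 = {q1, q3}, add states with every successor in Z. Already a fixed point.
Sat(AF (AG (AF (safe ∧ ¬ready)))) = {q1, q3}

{q1, q3}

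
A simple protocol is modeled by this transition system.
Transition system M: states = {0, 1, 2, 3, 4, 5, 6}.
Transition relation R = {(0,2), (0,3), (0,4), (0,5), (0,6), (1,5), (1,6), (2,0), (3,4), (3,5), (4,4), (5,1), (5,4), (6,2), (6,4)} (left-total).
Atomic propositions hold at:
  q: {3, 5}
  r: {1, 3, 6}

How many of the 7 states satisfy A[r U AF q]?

2

AF q: least fixpoint, start Z0 = {3, 5}, add states with every successor in Z. Already a fixed point.
Sat(AF q) = {3, 5}
A[r U AF q]: least fixpoint, start Z0 = Sat(AF q) = {3, 5}, add states in Sat(r) with every successor in Z. Already a fixed point.
Sat(A[r U AF q]) = {3, 5}
|Sat(A[r U AF q])| = |{3, 5}| = 2.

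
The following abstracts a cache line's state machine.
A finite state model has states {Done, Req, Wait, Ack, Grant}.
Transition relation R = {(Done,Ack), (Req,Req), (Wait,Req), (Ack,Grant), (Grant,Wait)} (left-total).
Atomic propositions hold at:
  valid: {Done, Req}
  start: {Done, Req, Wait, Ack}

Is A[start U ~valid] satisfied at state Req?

No

Sat(~valid) = {Wait, Ack, Grant}
A[start U ~valid]: least fixpoint, start Z0 = Sat(~valid) = {Wait, Ack, Grant}, add states in Sat(start) with every successor in Z. Z1 = {Done, Wait, Ack, Grant}; fixed.
Sat(A[start U ~valid]) = {Done, Wait, Ack, Grant}
Req ∉ Sat(A[start U ~valid]) = {Done, Wait, Ack, Grant}, so the formula does not hold at Req.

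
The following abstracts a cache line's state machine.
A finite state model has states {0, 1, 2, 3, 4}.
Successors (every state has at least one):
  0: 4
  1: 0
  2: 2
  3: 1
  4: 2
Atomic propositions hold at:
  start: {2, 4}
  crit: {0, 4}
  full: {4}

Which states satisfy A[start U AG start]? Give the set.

{2, 4}

AG start: greatest fixpoint, start Z0 = {2, 4}, keep only states in Sat with every successor in Z. Already a fixed point.
Sat(AG start) = {2, 4}
A[start U AG start]: least fixpoint, start Z0 = Sat(AG start) = {2, 4}, add states in Sat(start) with every successor in Z. Already a fixed point.
Sat(A[start U AG start]) = {2, 4}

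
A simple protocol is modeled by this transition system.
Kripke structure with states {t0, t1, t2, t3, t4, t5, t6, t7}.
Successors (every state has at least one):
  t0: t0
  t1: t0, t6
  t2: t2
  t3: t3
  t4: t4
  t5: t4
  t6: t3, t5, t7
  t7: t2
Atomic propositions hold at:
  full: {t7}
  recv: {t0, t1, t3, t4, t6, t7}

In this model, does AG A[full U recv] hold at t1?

A[full U recv]: least fixpoint, start Z0 = Sat(recv) = {t0, t1, t3, t4, t6, t7}, add states in Sat(full) with every successor in Z. Already a fixed point.
Sat(A[full U recv]) = {t0, t1, t3, t4, t6, t7}
AG A[full U recv]: greatest fixpoint, start Z0 = {t0, t1, t3, t4, t6, t7}, keep only states in Sat with every successor in Z. Z1 = {t0, t1, t3, t4}; Z2 = {t0, t3, t4}; fixed.
Sat(AG A[full U recv]) = {t0, t3, t4}
t1 ∉ Sat(AG A[full U recv]) = {t0, t3, t4}, so the formula does not hold at t1.

No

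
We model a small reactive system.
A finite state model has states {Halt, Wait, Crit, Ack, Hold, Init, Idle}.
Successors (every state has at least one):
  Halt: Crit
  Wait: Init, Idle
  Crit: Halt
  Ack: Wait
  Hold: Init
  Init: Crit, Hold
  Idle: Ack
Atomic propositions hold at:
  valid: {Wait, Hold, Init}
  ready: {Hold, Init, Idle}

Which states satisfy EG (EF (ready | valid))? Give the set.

Sat(ready | valid) = {Wait, Hold, Init, Idle}
EF (ready | valid): least fixpoint, start Z0 = {Wait, Hold, Init, Idle}, add states with some successor in Z. Z1 = {Wait, Ack, Hold, Init, Idle}; fixed.
Sat(EF (ready | valid)) = {Wait, Ack, Hold, Init, Idle}
EG (EF (ready | valid)): greatest fixpoint, start Z0 = {Wait, Ack, Hold, Init, Idle}, keep only states in Sat with some successor in Z. Already a fixed point.
Sat(EG (EF (ready | valid))) = {Wait, Ack, Hold, Init, Idle}

{Wait, Ack, Hold, Init, Idle}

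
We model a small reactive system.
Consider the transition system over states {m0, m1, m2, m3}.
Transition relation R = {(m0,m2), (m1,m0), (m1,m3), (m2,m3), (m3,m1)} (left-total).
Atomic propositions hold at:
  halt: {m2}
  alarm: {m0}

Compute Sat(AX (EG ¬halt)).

{m2, m3}

Sat(¬halt) = {m0, m1, m3}
EG ¬halt: greatest fixpoint, start Z0 = {m0, m1, m3}, keep only states in Sat with some successor in Z. Z1 = {m1, m3}; fixed.
Sat(EG ¬halt) = {m1, m3}
Sat(AX (EG ¬halt)) = {s : every successor in {m1, m3}} = {m2, m3}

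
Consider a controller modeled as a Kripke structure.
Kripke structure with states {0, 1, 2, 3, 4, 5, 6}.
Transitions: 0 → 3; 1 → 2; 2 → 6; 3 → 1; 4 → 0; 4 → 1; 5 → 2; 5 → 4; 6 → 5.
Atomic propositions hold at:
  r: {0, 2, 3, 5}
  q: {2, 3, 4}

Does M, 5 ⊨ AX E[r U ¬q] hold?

Sat(¬q) = {0, 1, 5, 6}
E[r U ¬q]: least fixpoint, start Z0 = Sat(¬q) = {0, 1, 5, 6}, add states in Sat(r) with some successor in Z. Z1 = {0, 1, 2, 3, 5, 6}; fixed.
Sat(E[r U ¬q]) = {0, 1, 2, 3, 5, 6}
Sat(AX E[r U ¬q]) = {s : every successor in {0, 1, 2, 3, 5, 6}} = {0, 1, 2, 3, 4, 6}
5 ∉ Sat(AX E[r U ¬q]) = {0, 1, 2, 3, 4, 6}, so the formula does not hold at 5.

No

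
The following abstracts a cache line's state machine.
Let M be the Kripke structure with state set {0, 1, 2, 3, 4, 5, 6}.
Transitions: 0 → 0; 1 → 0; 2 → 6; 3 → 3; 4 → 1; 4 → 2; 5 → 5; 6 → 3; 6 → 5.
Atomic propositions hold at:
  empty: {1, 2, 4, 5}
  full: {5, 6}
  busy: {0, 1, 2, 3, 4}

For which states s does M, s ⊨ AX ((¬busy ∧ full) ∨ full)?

{2, 5}

Sat(¬busy) = {5, 6}
Sat(¬busy ∧ full) = {5, 6}
Sat((¬busy ∧ full) ∨ full) = {5, 6}
Sat(AX ((¬busy ∧ full) ∨ full)) = {s : every successor in {5, 6}} = {2, 5}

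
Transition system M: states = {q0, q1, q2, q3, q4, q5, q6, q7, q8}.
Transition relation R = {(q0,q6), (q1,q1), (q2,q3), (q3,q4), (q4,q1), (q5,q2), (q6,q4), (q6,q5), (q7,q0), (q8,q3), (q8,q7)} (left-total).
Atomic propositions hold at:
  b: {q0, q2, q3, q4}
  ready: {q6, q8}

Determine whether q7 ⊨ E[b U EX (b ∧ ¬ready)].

Yes

Sat(¬ready) = {q0, q1, q2, q3, q4, q5, q7}
Sat(b ∧ ¬ready) = {q0, q2, q3, q4}
Sat(EX (b ∧ ¬ready)) = {s : some successor in {q0, q2, q3, q4}} = {q2, q3, q5, q6, q7, q8}
E[b U EX (b ∧ ¬ready)]: least fixpoint, start Z0 = Sat(EX (b ∧ ¬ready)) = {q2, q3, q5, q6, q7, q8}, add states in Sat(b) with some successor in Z. Z1 = {q0, q2, q3, q5, q6, q7, q8}; fixed.
Sat(E[b U EX (b ∧ ¬ready)]) = {q0, q2, q3, q5, q6, q7, q8}
q7 ∈ Sat(E[b U EX (b ∧ ¬ready)]) = {q0, q2, q3, q5, q6, q7, q8}, so the formula holds at q7.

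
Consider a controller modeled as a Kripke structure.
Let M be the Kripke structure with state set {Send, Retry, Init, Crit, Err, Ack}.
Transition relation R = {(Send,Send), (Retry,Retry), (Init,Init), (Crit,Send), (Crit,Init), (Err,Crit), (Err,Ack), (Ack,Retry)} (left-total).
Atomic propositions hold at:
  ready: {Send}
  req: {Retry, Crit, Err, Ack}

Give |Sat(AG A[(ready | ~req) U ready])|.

1

Sat(~req) = {Send, Init}
Sat(ready | ~req) = {Send, Init}
A[(ready | ~req) U ready]: least fixpoint, start Z0 = Sat(ready) = {Send}, add states in Sat(ready | ~req) with every successor in Z. Already a fixed point.
Sat(A[(ready | ~req) U ready]) = {Send}
AG A[(ready | ~req) U ready]: greatest fixpoint, start Z0 = {Send}, keep only states in Sat with every successor in Z. Already a fixed point.
Sat(AG A[(ready | ~req) U ready]) = {Send}
|Sat(AG A[(ready | ~req) U ready])| = |{Send}| = 1.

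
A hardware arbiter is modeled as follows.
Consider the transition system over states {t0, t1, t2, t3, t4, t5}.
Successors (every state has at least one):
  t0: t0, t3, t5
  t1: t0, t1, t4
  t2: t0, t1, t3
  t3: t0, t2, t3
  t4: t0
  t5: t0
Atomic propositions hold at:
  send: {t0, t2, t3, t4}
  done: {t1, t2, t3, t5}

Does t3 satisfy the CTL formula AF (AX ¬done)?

No

Sat(¬done) = {t0, t4}
Sat(AX ¬done) = {s : every successor in {t0, t4}} = {t4, t5}
AF (AX ¬done): least fixpoint, start Z0 = {t4, t5}, add states with every successor in Z. Already a fixed point.
Sat(AF (AX ¬done)) = {t4, t5}
t3 ∉ Sat(AF (AX ¬done)) = {t4, t5}, so the formula does not hold at t3.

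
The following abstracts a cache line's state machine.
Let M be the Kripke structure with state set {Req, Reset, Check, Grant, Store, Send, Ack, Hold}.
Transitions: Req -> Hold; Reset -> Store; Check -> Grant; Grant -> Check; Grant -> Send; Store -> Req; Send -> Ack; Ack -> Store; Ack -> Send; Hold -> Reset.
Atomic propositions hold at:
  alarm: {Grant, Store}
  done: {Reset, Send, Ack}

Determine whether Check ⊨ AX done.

No

Sat(AX done) = {s : every successor in {Reset, Send, Ack}} = {Send, Hold}
Check ∉ Sat(AX done) = {Send, Hold}, so the formula does not hold at Check.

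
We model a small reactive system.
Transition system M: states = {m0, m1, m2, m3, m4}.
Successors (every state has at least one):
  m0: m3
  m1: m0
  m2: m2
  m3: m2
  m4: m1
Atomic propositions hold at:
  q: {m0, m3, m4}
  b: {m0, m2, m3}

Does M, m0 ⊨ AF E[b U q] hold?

Yes

E[b U q]: least fixpoint, start Z0 = Sat(q) = {m0, m3, m4}, add states in Sat(b) with some successor in Z. Already a fixed point.
Sat(E[b U q]) = {m0, m3, m4}
AF E[b U q]: least fixpoint, start Z0 = {m0, m3, m4}, add states with every successor in Z. Z1 = {m0, m1, m3, m4}; fixed.
Sat(AF E[b U q]) = {m0, m1, m3, m4}
m0 ∈ Sat(AF E[b U q]) = {m0, m1, m3, m4}, so the formula holds at m0.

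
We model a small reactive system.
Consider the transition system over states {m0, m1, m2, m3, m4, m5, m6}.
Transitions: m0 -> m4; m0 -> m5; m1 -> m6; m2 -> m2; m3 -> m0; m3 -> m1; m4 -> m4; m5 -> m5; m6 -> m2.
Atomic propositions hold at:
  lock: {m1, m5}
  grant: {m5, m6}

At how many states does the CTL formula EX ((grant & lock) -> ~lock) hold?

Sat(grant & lock) = {m5}
Sat(~lock) = {m0, m2, m3, m4, m6}
Sat((grant & lock) -> ~lock) = {m0, m1, m2, m3, m4, m6}
Sat(EX ((grant & lock) -> ~lock)) = {s : some successor in {m0, m1, m2, m3, m4, m6}} = {m0, m1, m2, m3, m4, m6}
|Sat(EX ((grant & lock) -> ~lock))| = |{m0, m1, m2, m3, m4, m6}| = 6.

6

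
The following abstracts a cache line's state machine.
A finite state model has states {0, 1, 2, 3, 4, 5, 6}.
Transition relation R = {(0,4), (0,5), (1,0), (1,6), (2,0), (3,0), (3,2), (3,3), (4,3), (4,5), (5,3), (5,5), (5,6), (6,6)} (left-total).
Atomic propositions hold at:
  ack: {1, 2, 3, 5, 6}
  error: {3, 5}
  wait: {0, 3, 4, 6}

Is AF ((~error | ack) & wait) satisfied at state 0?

Yes

Sat(~error) = {0, 1, 2, 4, 6}
Sat(~error | ack) = {0, 1, 2, 3, 4, 5, 6}
Sat((~error | ack) & wait) = {0, 3, 4, 6}
AF ((~error | ack) & wait): least fixpoint, start Z0 = {0, 3, 4, 6}, add states with every successor in Z. Z1 = {0, 1, 2, 3, 4, 6}; fixed.
Sat(AF ((~error | ack) & wait)) = {0, 1, 2, 3, 4, 6}
0 ∈ Sat(AF ((~error | ack) & wait)) = {0, 1, 2, 3, 4, 6}, so the formula holds at 0.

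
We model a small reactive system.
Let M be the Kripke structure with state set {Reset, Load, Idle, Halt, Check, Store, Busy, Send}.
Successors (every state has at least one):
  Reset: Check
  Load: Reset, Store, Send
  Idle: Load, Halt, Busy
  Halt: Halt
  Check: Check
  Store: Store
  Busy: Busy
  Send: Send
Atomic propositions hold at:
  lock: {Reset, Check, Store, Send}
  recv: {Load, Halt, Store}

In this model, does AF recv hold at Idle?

No

AF recv: least fixpoint, start Z0 = {Load, Halt, Store}, add states with every successor in Z. Already a fixed point.
Sat(AF recv) = {Load, Halt, Store}
Idle ∉ Sat(AF recv) = {Load, Halt, Store}, so the formula does not hold at Idle.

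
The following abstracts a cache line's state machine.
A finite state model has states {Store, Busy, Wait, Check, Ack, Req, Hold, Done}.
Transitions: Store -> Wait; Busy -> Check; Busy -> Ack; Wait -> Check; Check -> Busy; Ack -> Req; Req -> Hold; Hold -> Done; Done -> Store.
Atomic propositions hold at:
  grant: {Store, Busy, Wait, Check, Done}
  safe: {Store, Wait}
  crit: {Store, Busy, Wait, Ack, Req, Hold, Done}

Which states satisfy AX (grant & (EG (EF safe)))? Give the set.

{Store, Wait, Check, Hold, Done}

EF safe: least fixpoint, start Z0 = {Store, Wait}, add states with some successor in Z. Z1 = {Store, Wait, Done}; Z2 = {Store, Wait, Hold, Done}; Z3 = {Store, Wait, Req, Hold, Done}; Z4 = {Store, Wait, Ack, Req, Hold, Done}; Z5 = {Store, Busy, Wait, Ack, Req, Hold, Done}; Z6 = {Store, Busy, Wait, Check, Ack, Req, Hold, Done}; fixed.
Sat(EF safe) = {Store, Busy, Wait, Check, Ack, Req, Hold, Done}
EG (EF safe): greatest fixpoint, start Z0 = {Store, Busy, Wait, Check, Ack, Req, Hold, Done}, keep only states in Sat with some successor in Z. Already a fixed point.
Sat(EG (EF safe)) = {Store, Busy, Wait, Check, Ack, Req, Hold, Done}
Sat(grant & (EG (EF safe))) = {Store, Busy, Wait, Check, Done}
Sat(AX (grant & (EG (EF safe)))) = {s : every successor in {Store, Busy, Wait, Check, Done}} = {Store, Wait, Check, Hold, Done}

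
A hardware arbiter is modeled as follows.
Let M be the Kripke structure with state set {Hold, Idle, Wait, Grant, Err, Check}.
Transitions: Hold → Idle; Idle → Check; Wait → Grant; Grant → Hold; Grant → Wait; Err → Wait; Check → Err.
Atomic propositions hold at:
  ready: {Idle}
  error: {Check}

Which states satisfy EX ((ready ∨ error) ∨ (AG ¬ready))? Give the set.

Sat(ready ∨ error) = {Idle, Check}
Sat(¬ready) = {Hold, Wait, Grant, Err, Check}
AG ¬ready: greatest fixpoint, start Z0 = {Hold, Wait, Grant, Err, Check}, keep only states in Sat with every successor in Z. Z1 = {Wait, Grant, Err, Check}; Z2 = {Wait, Err, Check}; Z3 = {Err, Check}; Z4 = {Check}; Z5 = ∅; fixed.
Sat(AG ¬ready) = ∅
Sat((ready ∨ error) ∨ (AG ¬ready)) = {Idle, Check}
Sat(EX ((ready ∨ error) ∨ (AG ¬ready))) = {s : some successor in {Idle, Check}} = {Hold, Idle}

{Hold, Idle}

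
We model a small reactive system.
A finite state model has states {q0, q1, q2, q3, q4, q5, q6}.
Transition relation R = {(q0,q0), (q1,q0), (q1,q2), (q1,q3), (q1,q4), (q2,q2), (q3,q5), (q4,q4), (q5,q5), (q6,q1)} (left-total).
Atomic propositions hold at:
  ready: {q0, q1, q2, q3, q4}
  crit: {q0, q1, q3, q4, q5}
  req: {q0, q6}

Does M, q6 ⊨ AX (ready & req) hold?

No

Sat(ready & req) = {q0}
Sat(AX (ready & req)) = {s : every successor in {q0}} = {q0}
q6 ∉ Sat(AX (ready & req)) = {q0}, so the formula does not hold at q6.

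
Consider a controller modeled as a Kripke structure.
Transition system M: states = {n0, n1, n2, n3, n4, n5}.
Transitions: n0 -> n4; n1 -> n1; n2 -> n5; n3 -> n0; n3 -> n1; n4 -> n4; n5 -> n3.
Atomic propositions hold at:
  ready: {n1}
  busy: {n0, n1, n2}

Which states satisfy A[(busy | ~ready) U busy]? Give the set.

{n0, n1, n2, n3, n5}

Sat(~ready) = {n0, n2, n3, n4, n5}
Sat(busy | ~ready) = {n0, n1, n2, n3, n4, n5}
A[(busy | ~ready) U busy]: least fixpoint, start Z0 = Sat(busy) = {n0, n1, n2}, add states in Sat(busy | ~ready) with every successor in Z. Z1 = {n0, n1, n2, n3}; Z2 = {n0, n1, n2, n3, n5}; fixed.
Sat(A[(busy | ~ready) U busy]) = {n0, n1, n2, n3, n5}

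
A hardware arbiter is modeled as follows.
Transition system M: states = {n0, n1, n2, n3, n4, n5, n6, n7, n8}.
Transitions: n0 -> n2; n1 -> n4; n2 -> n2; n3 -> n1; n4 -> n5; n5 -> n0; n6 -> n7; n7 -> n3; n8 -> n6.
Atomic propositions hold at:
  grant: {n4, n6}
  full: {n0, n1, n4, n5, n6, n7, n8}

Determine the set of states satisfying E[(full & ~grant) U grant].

Sat(~grant) = {n0, n1, n2, n3, n5, n7, n8}
Sat(full & ~grant) = {n0, n1, n5, n7, n8}
E[(full & ~grant) U grant]: least fixpoint, start Z0 = Sat(grant) = {n4, n6}, add states in Sat(full & ~grant) with some successor in Z. Z1 = {n1, n4, n6, n8}; fixed.
Sat(E[(full & ~grant) U grant]) = {n1, n4, n6, n8}

{n1, n4, n6, n8}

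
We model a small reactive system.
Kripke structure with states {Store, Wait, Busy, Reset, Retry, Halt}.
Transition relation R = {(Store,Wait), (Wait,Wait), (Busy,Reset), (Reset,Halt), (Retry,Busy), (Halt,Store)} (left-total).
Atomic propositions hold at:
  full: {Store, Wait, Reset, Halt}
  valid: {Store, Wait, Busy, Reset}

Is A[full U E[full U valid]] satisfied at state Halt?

E[full U valid]: least fixpoint, start Z0 = Sat(valid) = {Store, Wait, Busy, Reset}, add states in Sat(full) with some successor in Z. Z1 = {Store, Wait, Busy, Reset, Halt}; fixed.
Sat(E[full U valid]) = {Store, Wait, Busy, Reset, Halt}
A[full U E[full U valid]]: least fixpoint, start Z0 = Sat(E[full U valid]) = {Store, Wait, Busy, Reset, Halt}, add states in Sat(full) with every successor in Z. Already a fixed point.
Sat(A[full U E[full U valid]]) = {Store, Wait, Busy, Reset, Halt}
Halt ∈ Sat(A[full U E[full U valid]]) = {Store, Wait, Busy, Reset, Halt}, so the formula holds at Halt.

Yes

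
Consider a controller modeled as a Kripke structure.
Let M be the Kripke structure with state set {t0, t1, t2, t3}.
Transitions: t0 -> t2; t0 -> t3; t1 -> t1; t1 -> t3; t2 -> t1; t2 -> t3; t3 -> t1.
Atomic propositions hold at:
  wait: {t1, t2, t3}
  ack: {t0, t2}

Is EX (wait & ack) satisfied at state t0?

Yes

Sat(wait & ack) = {t2}
Sat(EX (wait & ack)) = {s : some successor in {t2}} = {t0}
t0 ∈ Sat(EX (wait & ack)) = {t0}, so the formula holds at t0.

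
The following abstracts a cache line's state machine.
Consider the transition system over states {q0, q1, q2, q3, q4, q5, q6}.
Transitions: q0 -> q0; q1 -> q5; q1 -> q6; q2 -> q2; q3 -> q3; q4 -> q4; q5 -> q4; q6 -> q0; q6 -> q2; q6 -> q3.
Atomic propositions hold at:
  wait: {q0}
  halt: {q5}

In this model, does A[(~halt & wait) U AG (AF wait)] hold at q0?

Sat(~halt) = {q0, q1, q2, q3, q4, q6}
Sat(~halt & wait) = {q0}
AF wait: least fixpoint, start Z0 = {q0}, add states with every successor in Z. Already a fixed point.
Sat(AF wait) = {q0}
AG (AF wait): greatest fixpoint, start Z0 = {q0}, keep only states in Sat with every successor in Z. Already a fixed point.
Sat(AG (AF wait)) = {q0}
A[(~halt & wait) U AG (AF wait)]: least fixpoint, start Z0 = Sat(AG (AF wait)) = {q0}, add states in Sat(~halt & wait) with every successor in Z. Already a fixed point.
Sat(A[(~halt & wait) U AG (AF wait)]) = {q0}
q0 ∈ Sat(A[(~halt & wait) U AG (AF wait)]) = {q0}, so the formula holds at q0.

Yes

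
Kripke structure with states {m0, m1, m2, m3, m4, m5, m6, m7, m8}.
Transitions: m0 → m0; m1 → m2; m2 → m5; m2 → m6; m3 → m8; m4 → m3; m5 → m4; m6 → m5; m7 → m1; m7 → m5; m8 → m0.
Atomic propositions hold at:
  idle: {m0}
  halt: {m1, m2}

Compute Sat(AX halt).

{m1}

Sat(AX halt) = {s : every successor in {m1, m2}} = {m1}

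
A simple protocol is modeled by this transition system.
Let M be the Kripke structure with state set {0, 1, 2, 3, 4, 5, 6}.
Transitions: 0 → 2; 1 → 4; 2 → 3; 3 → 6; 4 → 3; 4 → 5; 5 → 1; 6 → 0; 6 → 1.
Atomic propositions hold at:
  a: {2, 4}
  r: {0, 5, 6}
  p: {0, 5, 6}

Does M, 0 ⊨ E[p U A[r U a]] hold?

A[r U a]: least fixpoint, start Z0 = Sat(a) = {2, 4}, add states in Sat(r) with every successor in Z. Z1 = {0, 2, 4}; fixed.
Sat(A[r U a]) = {0, 2, 4}
E[p U A[r U a]]: least fixpoint, start Z0 = Sat(A[r U a]) = {0, 2, 4}, add states in Sat(p) with some successor in Z. Z1 = {0, 2, 4, 6}; fixed.
Sat(E[p U A[r U a]]) = {0, 2, 4, 6}
0 ∈ Sat(E[p U A[r U a]]) = {0, 2, 4, 6}, so the formula holds at 0.

Yes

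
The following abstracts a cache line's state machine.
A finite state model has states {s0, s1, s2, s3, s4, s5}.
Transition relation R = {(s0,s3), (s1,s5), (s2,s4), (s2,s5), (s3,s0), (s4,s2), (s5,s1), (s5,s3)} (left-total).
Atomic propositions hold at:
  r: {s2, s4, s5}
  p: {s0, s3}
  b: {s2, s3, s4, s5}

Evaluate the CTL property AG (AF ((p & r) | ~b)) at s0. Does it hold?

Yes

Sat(p & r) = ∅
Sat(~b) = {s0, s1}
Sat((p & r) | ~b) = {s0, s1}
AF ((p & r) | ~b): least fixpoint, start Z0 = {s0, s1}, add states with every successor in Z. Z1 = {s0, s1, s3}; Z2 = {s0, s1, s3, s5}; fixed.
Sat(AF ((p & r) | ~b)) = {s0, s1, s3, s5}
AG (AF ((p & r) | ~b)): greatest fixpoint, start Z0 = {s0, s1, s3, s5}, keep only states in Sat with every successor in Z. Already a fixed point.
Sat(AG (AF ((p & r) | ~b))) = {s0, s1, s3, s5}
s0 ∈ Sat(AG (AF ((p & r) | ~b))) = {s0, s1, s3, s5}, so the formula holds at s0.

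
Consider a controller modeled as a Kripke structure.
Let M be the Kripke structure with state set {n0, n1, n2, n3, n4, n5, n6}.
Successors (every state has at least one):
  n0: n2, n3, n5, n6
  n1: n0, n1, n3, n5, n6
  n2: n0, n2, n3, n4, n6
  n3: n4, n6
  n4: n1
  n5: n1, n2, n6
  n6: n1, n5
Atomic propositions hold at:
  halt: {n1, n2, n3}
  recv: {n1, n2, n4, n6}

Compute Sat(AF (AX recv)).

{n3, n4, n5}

Sat(AX recv) = {s : every successor in {n1, n2, n4, n6}} = {n3, n4, n5}
AF (AX recv): least fixpoint, start Z0 = {n3, n4, n5}, add states with every successor in Z. Already a fixed point.
Sat(AF (AX recv)) = {n3, n4, n5}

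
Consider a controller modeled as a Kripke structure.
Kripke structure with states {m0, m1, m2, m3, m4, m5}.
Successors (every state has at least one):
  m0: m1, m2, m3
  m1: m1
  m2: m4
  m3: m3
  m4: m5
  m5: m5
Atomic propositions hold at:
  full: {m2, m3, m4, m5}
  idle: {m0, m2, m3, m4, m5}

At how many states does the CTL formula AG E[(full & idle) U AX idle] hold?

Sat(full & idle) = {m2, m3, m4, m5}
Sat(AX idle) = {s : every successor in {m0, m2, m3, m4, m5}} = {m2, m3, m4, m5}
E[(full & idle) U AX idle]: least fixpoint, start Z0 = Sat(AX idle) = {m2, m3, m4, m5}, add states in Sat(full & idle) with some successor in Z. Already a fixed point.
Sat(E[(full & idle) U AX idle]) = {m2, m3, m4, m5}
AG E[(full & idle) U AX idle]: greatest fixpoint, start Z0 = {m2, m3, m4, m5}, keep only states in Sat with every successor in Z. Already a fixed point.
Sat(AG E[(full & idle) U AX idle]) = {m2, m3, m4, m5}
|Sat(AG E[(full & idle) U AX idle])| = |{m2, m3, m4, m5}| = 4.

4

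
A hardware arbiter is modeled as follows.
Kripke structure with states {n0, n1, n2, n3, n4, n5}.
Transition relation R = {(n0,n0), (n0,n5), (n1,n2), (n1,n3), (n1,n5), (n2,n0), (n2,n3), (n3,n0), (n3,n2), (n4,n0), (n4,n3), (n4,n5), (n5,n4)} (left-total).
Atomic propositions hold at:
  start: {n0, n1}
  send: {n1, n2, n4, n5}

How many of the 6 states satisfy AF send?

AF send: least fixpoint, start Z0 = {n1, n2, n4, n5}, add states with every successor in Z. Already a fixed point.
Sat(AF send) = {n1, n2, n4, n5}
|Sat(AF send)| = |{n1, n2, n4, n5}| = 4.

4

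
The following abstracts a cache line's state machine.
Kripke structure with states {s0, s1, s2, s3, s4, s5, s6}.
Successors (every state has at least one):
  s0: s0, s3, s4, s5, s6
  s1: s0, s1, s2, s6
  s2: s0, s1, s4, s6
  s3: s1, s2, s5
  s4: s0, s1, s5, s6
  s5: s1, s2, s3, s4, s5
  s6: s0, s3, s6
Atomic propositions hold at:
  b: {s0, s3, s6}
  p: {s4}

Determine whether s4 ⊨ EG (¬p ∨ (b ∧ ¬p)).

Sat(¬p) = {s0, s1, s2, s3, s5, s6}
Sat(b ∧ ¬p) = {s0, s3, s6}
Sat(¬p ∨ (b ∧ ¬p)) = {s0, s1, s2, s3, s5, s6}
EG (¬p ∨ (b ∧ ¬p)): greatest fixpoint, start Z0 = {s0, s1, s2, s3, s5, s6}, keep only states in Sat with some successor in Z. Already a fixed point.
Sat(EG (¬p ∨ (b ∧ ¬p))) = {s0, s1, s2, s3, s5, s6}
s4 ∉ Sat(EG (¬p ∨ (b ∧ ¬p))) = {s0, s1, s2, s3, s5, s6}, so the formula does not hold at s4.

No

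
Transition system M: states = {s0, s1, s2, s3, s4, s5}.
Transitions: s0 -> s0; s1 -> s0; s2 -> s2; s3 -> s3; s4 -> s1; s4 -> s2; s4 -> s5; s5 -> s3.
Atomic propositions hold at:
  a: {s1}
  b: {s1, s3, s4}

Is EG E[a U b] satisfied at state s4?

E[a U b]: least fixpoint, start Z0 = Sat(b) = {s1, s3, s4}, add states in Sat(a) with some successor in Z. Already a fixed point.
Sat(E[a U b]) = {s1, s3, s4}
EG E[a U b]: greatest fixpoint, start Z0 = {s1, s3, s4}, keep only states in Sat with some successor in Z. Z1 = {s3, s4}; Z2 = {s3}; fixed.
Sat(EG E[a U b]) = {s3}
s4 ∉ Sat(EG E[a U b]) = {s3}, so the formula does not hold at s4.

No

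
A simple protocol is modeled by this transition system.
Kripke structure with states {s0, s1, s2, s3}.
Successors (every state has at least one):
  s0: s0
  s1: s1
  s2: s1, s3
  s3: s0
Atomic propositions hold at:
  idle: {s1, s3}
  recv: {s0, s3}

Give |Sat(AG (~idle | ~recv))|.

Sat(~idle) = {s0, s2}
Sat(~recv) = {s1, s2}
Sat(~idle | ~recv) = {s0, s1, s2}
AG (~idle | ~recv): greatest fixpoint, start Z0 = {s0, s1, s2}, keep only states in Sat with every successor in Z. Z1 = {s0, s1}; fixed.
Sat(AG (~idle | ~recv)) = {s0, s1}
|Sat(AG (~idle | ~recv))| = |{s0, s1}| = 2.

2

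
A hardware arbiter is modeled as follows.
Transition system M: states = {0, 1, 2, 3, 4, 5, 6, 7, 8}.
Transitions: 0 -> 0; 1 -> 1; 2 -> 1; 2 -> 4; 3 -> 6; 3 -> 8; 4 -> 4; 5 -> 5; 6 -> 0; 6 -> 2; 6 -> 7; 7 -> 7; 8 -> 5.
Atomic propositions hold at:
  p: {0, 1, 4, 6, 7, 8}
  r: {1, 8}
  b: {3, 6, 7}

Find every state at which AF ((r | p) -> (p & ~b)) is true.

Sat(r | p) = {0, 1, 4, 6, 7, 8}
Sat(~b) = {0, 1, 2, 4, 5, 8}
Sat(p & ~b) = {0, 1, 4, 8}
Sat((r | p) -> (p & ~b)) = {0, 1, 2, 3, 4, 5, 8}
AF ((r | p) -> (p & ~b)): least fixpoint, start Z0 = {0, 1, 2, 3, 4, 5, 8}, add states with every successor in Z. Already a fixed point.
Sat(AF ((r | p) -> (p & ~b))) = {0, 1, 2, 3, 4, 5, 8}

{0, 1, 2, 3, 4, 5, 8}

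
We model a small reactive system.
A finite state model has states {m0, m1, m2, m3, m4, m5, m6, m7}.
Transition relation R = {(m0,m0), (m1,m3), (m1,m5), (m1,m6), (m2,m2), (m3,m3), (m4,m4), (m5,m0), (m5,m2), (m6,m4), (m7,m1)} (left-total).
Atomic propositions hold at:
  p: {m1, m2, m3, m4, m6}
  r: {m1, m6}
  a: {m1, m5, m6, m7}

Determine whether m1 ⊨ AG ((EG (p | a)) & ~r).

No

Sat(p | a) = {m1, m2, m3, m4, m5, m6, m7}
EG (p | a): greatest fixpoint, start Z0 = {m1, m2, m3, m4, m5, m6, m7}, keep only states in Sat with some successor in Z. Already a fixed point.
Sat(EG (p | a)) = {m1, m2, m3, m4, m5, m6, m7}
Sat(~r) = {m0, m2, m3, m4, m5, m7}
Sat((EG (p | a)) & ~r) = {m2, m3, m4, m5, m7}
AG ((EG (p | a)) & ~r): greatest fixpoint, start Z0 = {m2, m3, m4, m5, m7}, keep only states in Sat with every successor in Z. Z1 = {m2, m3, m4}; fixed.
Sat(AG ((EG (p | a)) & ~r)) = {m2, m3, m4}
m1 ∉ Sat(AG ((EG (p | a)) & ~r)) = {m2, m3, m4}, so the formula does not hold at m1.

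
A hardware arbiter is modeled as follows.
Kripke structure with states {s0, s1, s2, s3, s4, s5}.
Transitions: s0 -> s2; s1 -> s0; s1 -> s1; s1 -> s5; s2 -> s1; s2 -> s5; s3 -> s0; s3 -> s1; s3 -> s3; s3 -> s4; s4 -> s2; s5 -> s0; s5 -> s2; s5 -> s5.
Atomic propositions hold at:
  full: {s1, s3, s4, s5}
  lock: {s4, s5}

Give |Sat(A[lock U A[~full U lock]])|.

Sat(~full) = {s0, s2}
A[~full U lock]: least fixpoint, start Z0 = Sat(lock) = {s4, s5}, add states in Sat(~full) with every successor in Z. Already a fixed point.
Sat(A[~full U lock]) = {s4, s5}
A[lock U A[~full U lock]]: least fixpoint, start Z0 = Sat(A[~full U lock]) = {s4, s5}, add states in Sat(lock) with every successor in Z. Already a fixed point.
Sat(A[lock U A[~full U lock]]) = {s4, s5}
|Sat(A[lock U A[~full U lock]])| = |{s4, s5}| = 2.

2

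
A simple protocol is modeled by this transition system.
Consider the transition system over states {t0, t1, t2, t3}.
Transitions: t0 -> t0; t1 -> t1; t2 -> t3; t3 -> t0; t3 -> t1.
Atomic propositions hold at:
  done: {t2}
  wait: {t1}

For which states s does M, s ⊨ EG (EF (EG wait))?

EG wait: greatest fixpoint, start Z0 = {t1}, keep only states in Sat with some successor in Z. Already a fixed point.
Sat(EG wait) = {t1}
EF (EG wait): least fixpoint, start Z0 = {t1}, add states with some successor in Z. Z1 = {t1, t3}; Z2 = {t1, t2, t3}; fixed.
Sat(EF (EG wait)) = {t1, t2, t3}
EG (EF (EG wait)): greatest fixpoint, start Z0 = {t1, t2, t3}, keep only states in Sat with some successor in Z. Already a fixed point.
Sat(EG (EF (EG wait))) = {t1, t2, t3}

{t1, t2, t3}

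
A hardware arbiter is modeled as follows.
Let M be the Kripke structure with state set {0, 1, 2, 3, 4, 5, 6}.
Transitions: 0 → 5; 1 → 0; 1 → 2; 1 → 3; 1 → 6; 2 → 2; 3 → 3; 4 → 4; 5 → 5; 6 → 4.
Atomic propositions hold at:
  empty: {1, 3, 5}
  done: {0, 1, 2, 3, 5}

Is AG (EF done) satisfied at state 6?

EF done: least fixpoint, start Z0 = {0, 1, 2, 3, 5}, add states with some successor in Z. Already a fixed point.
Sat(EF done) = {0, 1, 2, 3, 5}
AG (EF done): greatest fixpoint, start Z0 = {0, 1, 2, 3, 5}, keep only states in Sat with every successor in Z. Z1 = {0, 2, 3, 5}; fixed.
Sat(AG (EF done)) = {0, 2, 3, 5}
6 ∉ Sat(AG (EF done)) = {0, 2, 3, 5}, so the formula does not hold at 6.

No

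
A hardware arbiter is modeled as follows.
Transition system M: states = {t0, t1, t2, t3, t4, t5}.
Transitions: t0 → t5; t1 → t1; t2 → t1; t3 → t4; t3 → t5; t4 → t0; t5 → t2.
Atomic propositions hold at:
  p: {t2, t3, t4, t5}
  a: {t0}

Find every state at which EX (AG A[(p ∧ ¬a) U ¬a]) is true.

{t0, t1, t2, t3, t5}

Sat(¬a) = {t1, t2, t3, t4, t5}
Sat(p ∧ ¬a) = {t2, t3, t4, t5}
A[(p ∧ ¬a) U ¬a]: least fixpoint, start Z0 = Sat(¬a) = {t1, t2, t3, t4, t5}, add states in Sat(p ∧ ¬a) with every successor in Z. Already a fixed point.
Sat(A[(p ∧ ¬a) U ¬a]) = {t1, t2, t3, t4, t5}
AG A[(p ∧ ¬a) U ¬a]: greatest fixpoint, start Z0 = {t1, t2, t3, t4, t5}, keep only states in Sat with every successor in Z. Z1 = {t1, t2, t3, t5}; Z2 = {t1, t2, t5}; fixed.
Sat(AG A[(p ∧ ¬a) U ¬a]) = {t1, t2, t5}
Sat(EX (AG A[(p ∧ ¬a) U ¬a])) = {s : some successor in {t1, t2, t5}} = {t0, t1, t2, t3, t5}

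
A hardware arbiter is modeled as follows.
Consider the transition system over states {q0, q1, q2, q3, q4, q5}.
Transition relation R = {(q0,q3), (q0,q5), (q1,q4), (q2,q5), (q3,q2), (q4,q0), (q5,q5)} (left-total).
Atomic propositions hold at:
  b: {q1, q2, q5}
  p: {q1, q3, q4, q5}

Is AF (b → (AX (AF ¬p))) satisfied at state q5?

Sat(¬p) = {q0, q2}
AF ¬p: least fixpoint, start Z0 = {q0, q2}, add states with every successor in Z. Z1 = {q0, q2, q3, q4}; Z2 = {q0, q1, q2, q3, q4}; fixed.
Sat(AF ¬p) = {q0, q1, q2, q3, q4}
Sat(AX (AF ¬p)) = {s : every successor in {q0, q1, q2, q3, q4}} = {q1, q3, q4}
Sat(b → (AX (AF ¬p))) = {q0, q1, q3, q4}
AF (b → (AX (AF ¬p))): least fixpoint, start Z0 = {q0, q1, q3, q4}, add states with every successor in Z. Already a fixed point.
Sat(AF (b → (AX (AF ¬p)))) = {q0, q1, q3, q4}
q5 ∉ Sat(AF (b → (AX (AF ¬p)))) = {q0, q1, q3, q4}, so the formula does not hold at q5.

No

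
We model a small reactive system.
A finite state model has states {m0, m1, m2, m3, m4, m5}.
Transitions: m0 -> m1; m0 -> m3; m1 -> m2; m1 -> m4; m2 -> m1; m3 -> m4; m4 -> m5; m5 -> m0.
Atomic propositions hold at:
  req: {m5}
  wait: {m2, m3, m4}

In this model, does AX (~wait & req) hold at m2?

No

Sat(~wait) = {m0, m1, m5}
Sat(~wait & req) = {m5}
Sat(AX (~wait & req)) = {s : every successor in {m5}} = {m4}
m2 ∉ Sat(AX (~wait & req)) = {m4}, so the formula does not hold at m2.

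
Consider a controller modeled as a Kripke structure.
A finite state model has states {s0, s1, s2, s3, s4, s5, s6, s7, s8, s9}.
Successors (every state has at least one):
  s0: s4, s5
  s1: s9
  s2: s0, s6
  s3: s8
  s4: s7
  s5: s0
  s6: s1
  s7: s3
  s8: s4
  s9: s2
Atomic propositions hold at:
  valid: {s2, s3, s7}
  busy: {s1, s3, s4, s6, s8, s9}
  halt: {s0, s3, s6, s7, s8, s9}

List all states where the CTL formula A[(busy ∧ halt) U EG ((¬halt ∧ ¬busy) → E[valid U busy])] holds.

{s0, s1, s2, s3, s4, s6, s7, s8, s9}

Sat(busy ∧ halt) = {s3, s6, s8, s9}
Sat(¬halt) = {s1, s2, s4, s5}
Sat(¬busy) = {s0, s2, s5, s7}
Sat(¬halt ∧ ¬busy) = {s2, s5}
E[valid U busy]: least fixpoint, start Z0 = Sat(busy) = {s1, s3, s4, s6, s8, s9}, add states in Sat(valid) with some successor in Z. Z1 = {s1, s2, s3, s4, s6, s7, s8, s9}; fixed.
Sat(E[valid U busy]) = {s1, s2, s3, s4, s6, s7, s8, s9}
Sat((¬halt ∧ ¬busy) → E[valid U busy]) = {s0, s1, s2, s3, s4, s6, s7, s8, s9}
EG ((¬halt ∧ ¬busy) → E[valid U busy]): greatest fixpoint, start Z0 = {s0, s1, s2, s3, s4, s6, s7, s8, s9}, keep only states in Sat with some successor in Z. Already a fixed point.
Sat(EG ((¬halt ∧ ¬busy) → E[valid U busy])) = {s0, s1, s2, s3, s4, s6, s7, s8, s9}
A[(busy ∧ halt) U EG ((¬halt ∧ ¬busy) → E[valid U busy])]: least fixpoint, start Z0 = Sat(EG ((¬halt ∧ ¬busy) → E[valid U busy])) = {s0, s1, s2, s3, s4, s6, s7, s8, s9}, add states in Sat(busy ∧ halt) with every successor in Z. Already a fixed point.
Sat(A[(busy ∧ halt) U EG ((¬halt ∧ ¬busy) → E[valid U busy])]) = {s0, s1, s2, s3, s4, s6, s7, s8, s9}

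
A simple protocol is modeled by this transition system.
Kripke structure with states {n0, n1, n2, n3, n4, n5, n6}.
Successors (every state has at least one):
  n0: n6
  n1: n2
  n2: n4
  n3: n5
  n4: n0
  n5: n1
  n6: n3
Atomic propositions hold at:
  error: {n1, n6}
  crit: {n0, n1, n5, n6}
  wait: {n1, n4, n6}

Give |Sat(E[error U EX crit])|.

5

Sat(EX crit) = {s : some successor in {n0, n1, n5, n6}} = {n0, n3, n4, n5}
E[error U EX crit]: least fixpoint, start Z0 = Sat(EX crit) = {n0, n3, n4, n5}, add states in Sat(error) with some successor in Z. Z1 = {n0, n3, n4, n5, n6}; fixed.
Sat(E[error U EX crit]) = {n0, n3, n4, n5, n6}
|Sat(E[error U EX crit])| = |{n0, n3, n4, n5, n6}| = 5.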